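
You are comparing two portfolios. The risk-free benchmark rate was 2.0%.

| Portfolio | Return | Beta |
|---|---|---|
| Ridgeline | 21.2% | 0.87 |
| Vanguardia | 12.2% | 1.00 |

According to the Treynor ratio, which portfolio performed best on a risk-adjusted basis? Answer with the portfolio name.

Ridgeline: Treynor = (21.2% − 2.0%) / 0.87 = 22.069
Vanguardia: Treynor = (12.2% − 2.0%) / 1.00 = 10.200
Highest: Ridgeline (22.069).

Ridgeline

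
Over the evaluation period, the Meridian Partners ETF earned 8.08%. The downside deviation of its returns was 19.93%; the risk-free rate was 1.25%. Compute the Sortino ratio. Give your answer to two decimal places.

Sortino = (Rp − Rf) / σd = (8.08% − 1.25%) / 19.93% = 6.83% / 19.93% = 0.3427

0.34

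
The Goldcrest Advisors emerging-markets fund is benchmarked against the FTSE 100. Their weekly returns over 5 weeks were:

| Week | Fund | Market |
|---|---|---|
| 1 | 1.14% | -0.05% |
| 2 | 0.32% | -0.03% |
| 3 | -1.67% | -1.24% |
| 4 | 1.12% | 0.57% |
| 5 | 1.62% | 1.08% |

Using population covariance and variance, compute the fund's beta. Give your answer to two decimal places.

1.40

r̄p = 0.5060%,  r̄m = 0.0660%
Cov = Σ(rp − r̄p)(rm − r̄m) / 5 = 0.8450
Var(rm) = Σ(rm − r̄m)² / 5 = 0.6021
β = Cov / Var = 0.8450 / 0.6021 = 1.4034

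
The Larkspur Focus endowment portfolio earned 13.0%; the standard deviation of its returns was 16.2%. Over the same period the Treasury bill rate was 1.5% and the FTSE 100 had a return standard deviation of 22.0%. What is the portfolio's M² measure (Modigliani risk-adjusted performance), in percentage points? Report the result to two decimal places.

17.12

Sharpe = (Rp − Rf) / σp = (13.0% − 1.5%) / 16.2% = 0.7099
M² = Rf + Sharpe × σm = 1.5% + 0.7099 × 22.0% = 17.1178%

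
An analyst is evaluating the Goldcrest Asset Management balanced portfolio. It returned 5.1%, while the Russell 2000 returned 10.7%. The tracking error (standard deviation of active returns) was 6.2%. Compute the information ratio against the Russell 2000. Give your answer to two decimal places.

-0.90

IR = (Rp − Rb) / TE = (5.1% − 10.7%) / 6.2% = -5.60% / 6.2% = -0.9032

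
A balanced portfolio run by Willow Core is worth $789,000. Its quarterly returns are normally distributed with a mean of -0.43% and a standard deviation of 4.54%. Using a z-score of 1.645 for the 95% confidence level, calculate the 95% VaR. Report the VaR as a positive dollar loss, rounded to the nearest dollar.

Return at the 95% tail: μ − z·σ = -0.43% − 1.645 × 4.54% = -0.43 − 7.4683 = -7.8983%
VaR = −(-7.8983%) × $789,000 = 7.8983% × $789,000 = $62,318

$62,318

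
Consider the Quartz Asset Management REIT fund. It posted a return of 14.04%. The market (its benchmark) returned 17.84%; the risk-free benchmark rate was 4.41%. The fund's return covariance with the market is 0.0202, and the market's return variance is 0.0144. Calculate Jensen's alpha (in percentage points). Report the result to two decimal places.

-9.21

β = Cov / Var = 0.0202 / 0.0144 = 1.4028
E[R] = Rf + β(Rm − Rf) = 4.41% + 1.4028 × (17.84% − 4.41%) = 23.2496%
α = Rp − E[R] = 14.04% − 23.2496% = -9.2096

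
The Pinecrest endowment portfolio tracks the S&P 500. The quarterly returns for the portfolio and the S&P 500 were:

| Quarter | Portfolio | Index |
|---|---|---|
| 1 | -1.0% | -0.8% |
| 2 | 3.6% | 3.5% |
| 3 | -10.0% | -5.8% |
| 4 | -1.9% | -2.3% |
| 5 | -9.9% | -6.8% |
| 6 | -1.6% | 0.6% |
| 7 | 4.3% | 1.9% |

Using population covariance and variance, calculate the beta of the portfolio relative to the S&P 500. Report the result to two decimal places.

1.44

r̄p = -2.3571%,  r̄m = -1.3857%
Cov = Σ(rp − r̄p)(rm − r̄m) / 7 = 18.2051
Var(rm) = Σ(rm − r̄m)² / 7 = 12.6555
β = Cov / Var = 18.2051 / 12.6555 = 1.4385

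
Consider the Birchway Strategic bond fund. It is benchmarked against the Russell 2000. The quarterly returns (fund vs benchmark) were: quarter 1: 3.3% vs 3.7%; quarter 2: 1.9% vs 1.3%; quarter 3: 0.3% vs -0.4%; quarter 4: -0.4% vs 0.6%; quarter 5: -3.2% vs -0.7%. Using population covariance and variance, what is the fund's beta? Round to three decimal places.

r̄p = 0.3800%,  r̄m = 0.9000%
Cov = Σ(rp − r̄p)(rm − r̄m) / 5 = 2.9700
Var(rm) = Σ(rm − r̄m)² / 5 = 2.4680
β = Cov / Var = 2.9700 / 2.4680 = 1.2034

1.203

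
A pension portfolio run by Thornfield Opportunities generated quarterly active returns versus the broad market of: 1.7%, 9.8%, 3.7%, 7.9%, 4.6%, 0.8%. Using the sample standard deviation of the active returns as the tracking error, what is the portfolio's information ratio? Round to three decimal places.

1.355

r̄ = (1.7 + 9.8 + 3.7 + 7.9 + 4.6 + 0.8) / 6 = 4.7500%
Σ(r − r̄)² = (1.7 − 4.7500)² + (9.8 − 4.7500)² + (3.7 − 4.7500)² + … = 61.4550
sample σ = √(61.4550 / 5) = √12.2910 = 3.5059%
IR = r̄ / tracking error = 4.7500 / 3.5059 = 1.3549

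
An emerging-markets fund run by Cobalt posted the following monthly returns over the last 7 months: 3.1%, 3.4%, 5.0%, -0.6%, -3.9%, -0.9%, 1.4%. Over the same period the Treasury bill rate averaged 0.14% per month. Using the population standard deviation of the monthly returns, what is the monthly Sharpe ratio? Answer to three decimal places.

r̄ = (3.1 + 3.4 + 5 − 0.6 − 3.9 − 0.9 + 1.4) / 7 = 1.0714%
Population std dev = √[56.4743 / 7] = 2.8404%
Sharpe = (r̄ − rf) / σ = (1.0714 − 0.14) / 2.8404 = 0.9314 / 2.8404 = 0.3279

0.328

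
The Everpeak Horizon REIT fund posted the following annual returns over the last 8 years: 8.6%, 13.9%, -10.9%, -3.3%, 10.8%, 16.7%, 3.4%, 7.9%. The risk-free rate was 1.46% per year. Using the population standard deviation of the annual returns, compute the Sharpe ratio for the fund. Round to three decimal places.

r̄ = (8.6 + 13.9 − 10.9 − 3.3 + 10.8 + 16.7 + 3.4 + 7.9) / 8 = 5.8875%
Population σ = √[Σ(r − r̄)² / 8] = √[589.0688 / 8] = √73.6336 = 8.5810%
Sharpe = (r̄ − rf) / σ = (5.8875 − 1.46) / 8.5810 = 4.4275 / 8.5810 = 0.5160

0.516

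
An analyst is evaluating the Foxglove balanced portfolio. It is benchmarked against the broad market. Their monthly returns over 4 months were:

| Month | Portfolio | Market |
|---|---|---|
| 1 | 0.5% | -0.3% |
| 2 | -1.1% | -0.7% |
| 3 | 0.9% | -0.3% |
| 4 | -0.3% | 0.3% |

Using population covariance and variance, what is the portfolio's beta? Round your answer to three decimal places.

r̄p = 0.0000%,  r̄m = -0.2500%
Cov = Σ(rp − r̄p)(rm − r̄m) / 4 = 0.0650
Var(rm) = Σ(rm − r̄m)² / 4 = 0.1275
β = Cov / Var = 0.0650 / 0.1275 = 0.5098

0.510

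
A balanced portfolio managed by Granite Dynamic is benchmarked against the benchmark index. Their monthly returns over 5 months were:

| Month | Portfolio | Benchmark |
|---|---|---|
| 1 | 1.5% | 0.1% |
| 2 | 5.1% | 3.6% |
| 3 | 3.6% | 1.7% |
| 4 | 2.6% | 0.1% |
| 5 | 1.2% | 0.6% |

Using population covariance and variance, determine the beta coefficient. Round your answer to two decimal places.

r̄p = 2.8000%,  r̄m = 1.2200%
Cov = Σ(rp − r̄p)(rm − r̄m) / 5 = 1.7060
Var(rm) = Σ(rm − r̄m)² / 5 = 1.7576
β = Cov / Var = 1.7060 / 1.7576 = 0.9706

0.97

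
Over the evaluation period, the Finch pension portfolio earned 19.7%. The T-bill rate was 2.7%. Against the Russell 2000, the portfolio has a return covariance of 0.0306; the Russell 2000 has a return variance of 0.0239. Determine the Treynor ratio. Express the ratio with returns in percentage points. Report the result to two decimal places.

β = Cov / Var = 0.0306 / 0.0239 = 1.2803
Treynor = (Rp − Rf) / β = (19.7% − 2.7%) / 1.2803 = 17.00 / 1.2803 = 13.2781

13.28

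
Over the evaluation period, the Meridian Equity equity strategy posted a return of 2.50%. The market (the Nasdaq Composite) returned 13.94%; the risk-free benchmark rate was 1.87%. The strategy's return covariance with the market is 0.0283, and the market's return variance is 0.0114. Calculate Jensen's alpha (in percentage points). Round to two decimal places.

β = Cov / Var = 0.0283 / 0.0114 = 2.4825
E[R] = Rf + β(Rm − Rf) = 1.87% + 2.4825 × (13.94% − 1.87%) = 31.8338%
α = Rp − E[R] = 2.50% − 31.8338% = -29.3338

-29.33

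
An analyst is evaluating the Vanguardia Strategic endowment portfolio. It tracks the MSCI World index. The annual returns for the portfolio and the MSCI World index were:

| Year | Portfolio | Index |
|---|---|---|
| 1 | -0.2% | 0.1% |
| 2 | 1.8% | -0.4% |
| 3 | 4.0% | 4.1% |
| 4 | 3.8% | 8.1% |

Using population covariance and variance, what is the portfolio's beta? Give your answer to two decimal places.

0.39

r̄p = 2.3500%,  r̄m = 2.9750%
Cov = Σ(rp − r̄p)(rm − r̄m) / 4 = 4.6188
Var(rm) = Σ(rm − r̄m)² / 4 = 11.7969
β = Cov / Var = 4.6188 / 11.7969 = 0.3915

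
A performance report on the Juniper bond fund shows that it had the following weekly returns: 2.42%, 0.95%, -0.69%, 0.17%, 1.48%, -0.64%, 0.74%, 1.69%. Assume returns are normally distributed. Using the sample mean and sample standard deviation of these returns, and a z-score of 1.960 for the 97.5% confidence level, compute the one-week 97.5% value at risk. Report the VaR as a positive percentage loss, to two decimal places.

Mean return μ = 6.120 / 8 = 0.7650%
Σ(r − μ)² = (2.42 − 0.7650)² + (0.95 − 0.7650)² + (-0.69 − 0.7650)² + … = 8.5858
σ = √[8.5858 / 7] = 1.1075%
VaR = −(μ − z·σ) = −(0.7650 − 1.960 × 1.1075) = −(-1.4057) = 1.4057%

1.41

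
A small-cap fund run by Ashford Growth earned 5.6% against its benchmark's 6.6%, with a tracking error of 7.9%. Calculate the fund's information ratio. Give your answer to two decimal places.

IR = (Rp − Rb) / TE = (5.6% − 6.6%) / 7.9% = -1.00% / 7.9% = -0.1266

-0.13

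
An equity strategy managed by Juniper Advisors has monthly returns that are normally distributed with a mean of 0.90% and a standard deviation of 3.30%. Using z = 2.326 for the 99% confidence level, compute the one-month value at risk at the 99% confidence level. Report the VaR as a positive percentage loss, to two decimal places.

VaR (as % loss) = −(μ − z·σ) = −(0.90% − 2.326 × 3.30%) = −(-6.7758%) = 6.7758%

6.78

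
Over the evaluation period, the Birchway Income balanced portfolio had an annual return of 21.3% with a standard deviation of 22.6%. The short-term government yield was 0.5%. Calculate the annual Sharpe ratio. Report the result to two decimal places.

0.92

Sharpe = (Rp − Rf) / σp = (21.3% − 0.5%) / 22.6% = 20.80% / 22.6% = 0.9204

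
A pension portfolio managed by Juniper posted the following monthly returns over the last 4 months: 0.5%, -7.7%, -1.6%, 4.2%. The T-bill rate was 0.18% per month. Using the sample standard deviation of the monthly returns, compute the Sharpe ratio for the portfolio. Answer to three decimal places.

μ = (0.5 − 7.7 − 1.6 + 4.2) / 4 = -4.60 / 4 = -1.1500%
Sample std dev = √[74.4500 / 3] = 4.9816%
Sharpe = (μ − rf) / σ = (-1.1500 − 0.18) / 4.9816 = -1.3300 / 4.9816 = -0.2670

-0.267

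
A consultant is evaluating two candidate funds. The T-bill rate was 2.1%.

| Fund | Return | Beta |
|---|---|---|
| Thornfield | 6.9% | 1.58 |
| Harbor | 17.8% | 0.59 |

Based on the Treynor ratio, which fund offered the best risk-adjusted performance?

Harbor

Thornfield: Treynor = (6.9% − 2.1%) / 1.58 = 3.038
Harbor: Treynor = (17.8% − 2.1%) / 0.59 = 26.610
Highest: Harbor (26.610).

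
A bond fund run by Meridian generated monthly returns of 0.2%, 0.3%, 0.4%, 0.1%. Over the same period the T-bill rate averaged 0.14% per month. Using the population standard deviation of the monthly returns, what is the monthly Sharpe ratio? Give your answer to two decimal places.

0.98

Mean return r̄ = 1.00 / 4 = 0.2500%
Population σ = √[Σ(r − r̄)² / 4] = √[0.0500 / 4] = √0.0125 = 0.1118%
Sharpe = (r̄ − rf) / σ = (0.2500 − 0.14) / 0.1118 = 0.1100 / 0.1118 = 0.9839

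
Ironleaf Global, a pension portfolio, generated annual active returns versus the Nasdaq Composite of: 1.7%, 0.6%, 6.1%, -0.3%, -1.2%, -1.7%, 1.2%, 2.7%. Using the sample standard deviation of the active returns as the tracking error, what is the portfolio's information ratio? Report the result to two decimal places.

Mean return r̄ = 9.10 / 8 = 1.1375%
Σ(r − r̄)² = (1.7 − 1.1375)² + (0.6 − 1.1375)² + (6.1 − 1.1375)² + … = 43.2588
sample σ = √(43.2588 / 7) = √6.1798 = 2.4859%
IR = r̄ / tracking error = 1.1375 / 2.4859 = 0.4576

0.46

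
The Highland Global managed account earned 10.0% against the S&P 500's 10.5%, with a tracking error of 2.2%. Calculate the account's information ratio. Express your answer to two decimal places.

-0.23

IR = (Rp − Rb) / TE = (10.0% − 10.5%) / 2.2% = -0.50% / 2.2% = -0.2273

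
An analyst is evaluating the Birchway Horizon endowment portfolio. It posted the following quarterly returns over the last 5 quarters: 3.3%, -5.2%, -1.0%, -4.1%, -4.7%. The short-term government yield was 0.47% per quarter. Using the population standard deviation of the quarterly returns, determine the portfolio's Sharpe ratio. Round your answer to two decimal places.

Mean return r̄ = -11.70 / 5 = -2.3400%
Population std dev = √[50.4520 / 5] = 3.1765%
Sharpe = (r̄ − rf) / σ = (-2.3400 − 0.47) / 3.1765 = -2.8100 / 3.1765 = -0.8846

-0.88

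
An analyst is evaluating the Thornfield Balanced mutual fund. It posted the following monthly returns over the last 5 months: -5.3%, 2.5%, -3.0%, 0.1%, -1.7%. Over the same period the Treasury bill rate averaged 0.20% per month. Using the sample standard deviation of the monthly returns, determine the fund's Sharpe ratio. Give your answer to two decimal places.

μ = (-5.3 + 2.5 − 3 + 0.1 − 1.7) / 5 = -7.40 / 5 = -1.4800%
Σ(r − μ)² = (-5.3 − (-1.4800))² + (2.5 − (-1.4800))² + (-3 − (-1.4800))² + … = 35.2880
σ = √[35.2880 / 4] = 2.9702%
Sharpe = (μ − rf) / σ = (-1.4800 − 0.2) / 2.9702 = -1.6800 / 2.9702 = -0.5656

-0.57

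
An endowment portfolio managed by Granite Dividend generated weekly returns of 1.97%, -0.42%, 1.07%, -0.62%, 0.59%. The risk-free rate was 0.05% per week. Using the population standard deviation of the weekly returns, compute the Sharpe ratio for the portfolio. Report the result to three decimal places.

0.488

r̄ = (1.97 − 0.42 + 1.07 − 0.62 + 0.59) / 5 = 2.590 / 5 = 0.5180%
Population σ = √[Σ(r − r̄)² / 5] = √[4.5931 / 5] = √0.9186 = 0.9584%
Sharpe = (r̄ − rf) / σ = (0.5180 − 0.05) / 0.9584 = 0.4680 / 0.9584 = 0.4883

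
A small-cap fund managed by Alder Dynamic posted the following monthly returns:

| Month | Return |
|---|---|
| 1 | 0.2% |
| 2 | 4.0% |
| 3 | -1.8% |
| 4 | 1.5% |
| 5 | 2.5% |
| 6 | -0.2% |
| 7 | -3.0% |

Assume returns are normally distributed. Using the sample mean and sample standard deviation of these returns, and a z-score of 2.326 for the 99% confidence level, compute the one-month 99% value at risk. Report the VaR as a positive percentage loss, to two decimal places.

5.19

Mean return r̄ = 3.20 / 7 = 0.4571%
Σ(r − r̄)² = (0.2 − 0.4571)² + (4 − 0.4571)² + (-1.8 − 0.4571)² + … = 35.3571
σ = √[35.3571 / 6] = 2.4275%
VaR = −(r̄ − z·σ) = −(0.4571 − 2.326 × 2.4275) = −(-5.1893) = 5.1893%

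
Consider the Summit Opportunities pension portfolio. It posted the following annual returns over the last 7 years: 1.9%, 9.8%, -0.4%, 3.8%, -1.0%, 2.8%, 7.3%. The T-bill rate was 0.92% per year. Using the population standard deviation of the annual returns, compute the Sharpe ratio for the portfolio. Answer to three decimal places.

0.697

μ = (1.9 + 9.8 − 0.4 + 3.8 − 1 + 2.8 + 7.3) / 7 = 3.4571%
Population σ = √[Σ(r − μ)² / 7] = √[92.7171 / 7] = √13.2453 = 3.6394%
Sharpe = (μ − rf) / σ = (3.4571 − 0.92) / 3.6394 = 2.5371 / 3.6394 = 0.6971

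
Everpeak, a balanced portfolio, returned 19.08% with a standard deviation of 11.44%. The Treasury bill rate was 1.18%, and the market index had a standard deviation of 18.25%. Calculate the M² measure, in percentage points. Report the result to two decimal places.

29.74

Sharpe = (Rp − Rf) / σp = (19.08% − 1.18%) / 11.44% = 1.5647
M² = Rf + Sharpe × σm = 1.18% + 1.5647 × 18.25% = 29.7358%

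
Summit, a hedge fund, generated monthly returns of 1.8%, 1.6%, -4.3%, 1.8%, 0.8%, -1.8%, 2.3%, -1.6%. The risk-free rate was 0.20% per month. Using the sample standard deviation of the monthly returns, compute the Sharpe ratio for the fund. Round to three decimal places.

-0.053

r̄ = (1.8 + 1.6 − 4.3 + 1.8 + 0.8 − 1.8 + 2.3 − 1.6) / 8 = 0.0750%
Σ(r − r̄)² = (1.8 − 0.0750)² + (1.6 − 0.0750)² + (-4.3 − 0.0750)² + … = 39.2150
σ = √[39.2150 / 7] = 2.3669%
Sharpe = (r̄ − rf) / σ = (0.0750 − 0.2) / 2.3669 = -0.1250 / 2.3669 = -0.0528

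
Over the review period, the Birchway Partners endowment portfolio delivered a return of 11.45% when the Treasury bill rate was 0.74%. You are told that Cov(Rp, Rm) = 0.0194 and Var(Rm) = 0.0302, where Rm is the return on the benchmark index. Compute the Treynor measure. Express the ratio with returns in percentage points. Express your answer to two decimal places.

16.67

β = Cov / Var = 0.0194 / 0.0302 = 0.6424
Treynor = (Rp − Rf) / β = (11.45% − 0.74%) / 0.6424 = 10.71 / 0.6424 = 16.6719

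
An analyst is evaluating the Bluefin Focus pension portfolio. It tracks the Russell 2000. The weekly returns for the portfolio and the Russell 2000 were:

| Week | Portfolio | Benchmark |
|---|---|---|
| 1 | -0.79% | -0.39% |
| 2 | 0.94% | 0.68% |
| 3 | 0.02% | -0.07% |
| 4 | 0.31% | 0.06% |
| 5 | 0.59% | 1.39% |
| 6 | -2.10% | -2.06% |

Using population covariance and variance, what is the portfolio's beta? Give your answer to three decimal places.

r̄p = -0.1717%,  r̄m = -0.0650%
Cov = Σ(rp − r̄p)(rm − r̄m) / 6 = 1.0073
Var(rm) = Σ(rm − r̄m)² / 6 = 1.1289
β = Cov / Var = 1.0073 / 1.1289 = 0.8923

0.892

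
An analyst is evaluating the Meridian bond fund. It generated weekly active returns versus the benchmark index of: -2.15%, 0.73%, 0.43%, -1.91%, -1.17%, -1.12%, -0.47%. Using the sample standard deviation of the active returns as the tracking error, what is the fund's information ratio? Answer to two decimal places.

r̄ = (-2.15 + 0.73 + 0.43 − 1.91 − 1.17 − 1.12 − 0.47) / 7 = -0.8086%
Sample std dev = √[7.2561 / 6] = 1.0997%
IR = r̄ / tracking error = -0.8086 / 1.0997 = -0.7353

-0.74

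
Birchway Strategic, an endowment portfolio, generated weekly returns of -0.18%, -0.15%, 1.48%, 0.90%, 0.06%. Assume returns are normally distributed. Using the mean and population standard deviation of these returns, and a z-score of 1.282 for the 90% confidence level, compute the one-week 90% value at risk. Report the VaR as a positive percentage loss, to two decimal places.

Mean return r̄ = 2.110 / 5 = 0.4220%
Σ(r − r̄)² = 2.1685; population σ = √(2.1685/5) = 0.6586%
VaR = −(r̄ − z·σ) = −(0.4220 − 1.282 × 0.6586) = −(-0.4223) = 0.4223%

0.42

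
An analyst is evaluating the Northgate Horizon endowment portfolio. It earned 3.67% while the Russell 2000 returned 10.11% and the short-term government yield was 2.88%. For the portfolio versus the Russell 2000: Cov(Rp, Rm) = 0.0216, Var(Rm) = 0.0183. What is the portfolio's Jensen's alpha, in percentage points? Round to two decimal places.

-7.74

β = Cov / Var = 0.0216 / 0.0183 = 1.1803
E[R] = Rf + β(Rm − Rf) = 2.88% + 1.1803 × (10.11% − 2.88%) = 11.4136%
α = Rp − E[R] = 3.67% − 11.4136% = -7.7436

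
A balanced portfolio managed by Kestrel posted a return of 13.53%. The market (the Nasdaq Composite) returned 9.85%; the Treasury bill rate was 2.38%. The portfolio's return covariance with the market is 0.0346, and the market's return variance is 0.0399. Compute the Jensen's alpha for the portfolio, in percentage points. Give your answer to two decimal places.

4.67

β = Cov / Var = 0.0346 / 0.0399 = 0.8672
E[R] = Rf + β(Rm − Rf) = 2.38% + 0.8672 × (9.85% − 2.38%) = 8.8580%
α = Rp − E[R] = 13.53% − 8.8580% = 4.6720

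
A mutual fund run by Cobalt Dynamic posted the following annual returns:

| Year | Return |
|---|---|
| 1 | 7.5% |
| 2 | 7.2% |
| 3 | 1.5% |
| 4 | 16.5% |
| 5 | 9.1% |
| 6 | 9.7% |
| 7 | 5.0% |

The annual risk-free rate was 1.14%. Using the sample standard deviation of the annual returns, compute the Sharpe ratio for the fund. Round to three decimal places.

Mean return r̄ = 56.50 / 7 = 8.0714%
Σ(r − r̄)² = (7.5 − 8.0714)² + (7.2 − 8.0714)² + … = 128.4543
σ = √[128.4543 / 6] = 4.6270%
Sharpe = (r̄ − rf) / σ = (8.0714 − 1.14) / 4.6270 = 6.9314 / 4.6270 = 1.4980

1.498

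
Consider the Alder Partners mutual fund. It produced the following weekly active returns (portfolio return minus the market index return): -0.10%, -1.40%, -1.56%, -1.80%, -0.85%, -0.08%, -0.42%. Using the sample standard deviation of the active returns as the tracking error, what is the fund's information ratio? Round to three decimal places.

r̄ = (-0.1 − 1.4 − 1.56 − 1.8 − 0.85 − 0.08 − 0.42) / 7 = -6.210 / 7 = -0.8871%
Sample std dev = √[3.0397 / 6] = 0.7118%
IR = r̄ / tracking error = -0.8871 / 0.7118 = -1.2463

-1.246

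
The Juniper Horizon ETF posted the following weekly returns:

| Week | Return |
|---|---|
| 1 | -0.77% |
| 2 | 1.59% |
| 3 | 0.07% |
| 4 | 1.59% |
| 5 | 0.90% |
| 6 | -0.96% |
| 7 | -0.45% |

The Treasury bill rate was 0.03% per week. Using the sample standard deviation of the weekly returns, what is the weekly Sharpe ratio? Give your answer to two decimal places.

0.23

Mean return r̄ = 1.970 / 7 = 0.2814%
Sample σ = √[Σ(r − r̄)² / 6] = √[7.0337 / 6] = √1.1723 = 1.0827%
Sharpe = (r̄ − rf) / σ = (0.2814 − 0.03) / 1.0827 = 0.2514 / 1.0827 = 0.2322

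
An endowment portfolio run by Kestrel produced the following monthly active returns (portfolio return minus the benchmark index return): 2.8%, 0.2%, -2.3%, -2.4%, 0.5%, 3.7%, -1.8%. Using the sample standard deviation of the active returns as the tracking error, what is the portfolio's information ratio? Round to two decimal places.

0.04

Mean return r̄ = 0.70 / 7 = 0.1000%
Σ(r − r̄)² = (2.8 − 0.1000)² + (0.2 − 0.1000)² + (-2.3 − 0.1000)² + … = 36.0400
sample σ = √(36.0400 / 6) = √6.0067 = 2.4509%
IR = r̄ / tracking error = 0.1000 / 2.4509 = 0.0408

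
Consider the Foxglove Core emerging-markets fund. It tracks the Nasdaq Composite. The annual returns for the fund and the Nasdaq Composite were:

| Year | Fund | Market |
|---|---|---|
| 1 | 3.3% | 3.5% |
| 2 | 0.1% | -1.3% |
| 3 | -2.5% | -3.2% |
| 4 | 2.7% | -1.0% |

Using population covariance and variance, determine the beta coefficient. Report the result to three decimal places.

r̄p = 0.9000%,  r̄m = -0.5000%
Cov = Σ(rp − r̄p)(rm − r̄m) / 4 = 4.6300
Var(rm) = Σ(rm − r̄m)² / 4 = 6.0450
β = Cov / Var = 4.6300 / 6.0450 = 0.7659

0.766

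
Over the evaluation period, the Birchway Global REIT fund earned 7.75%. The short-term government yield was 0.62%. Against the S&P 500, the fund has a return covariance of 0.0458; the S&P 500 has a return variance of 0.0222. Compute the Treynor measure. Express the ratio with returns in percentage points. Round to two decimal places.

β = Cov / Var = 0.0458 / 0.0222 = 2.0631
Treynor = (Rp − Rf) / β = (7.75% − 0.62%) / 2.0631 = 7.13 / 2.0631 = 3.4560

3.46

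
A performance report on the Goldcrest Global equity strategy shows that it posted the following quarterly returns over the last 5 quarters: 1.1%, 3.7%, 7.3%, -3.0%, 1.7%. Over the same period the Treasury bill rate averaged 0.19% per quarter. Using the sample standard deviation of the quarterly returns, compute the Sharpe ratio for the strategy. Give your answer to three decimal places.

0.523

r̄ = (1.1 + 3.7 + 7.3 − 3 + 1.7) / 5 = 2.1600%
Sample σ = √[Σ(r − r̄)² / 4] = √[56.7520 / 4] = √14.1880 = 3.7667%
Sharpe = (r̄ − rf) / σ = (2.1600 − 0.19) / 3.7667 = 1.9700 / 3.7667 = 0.5230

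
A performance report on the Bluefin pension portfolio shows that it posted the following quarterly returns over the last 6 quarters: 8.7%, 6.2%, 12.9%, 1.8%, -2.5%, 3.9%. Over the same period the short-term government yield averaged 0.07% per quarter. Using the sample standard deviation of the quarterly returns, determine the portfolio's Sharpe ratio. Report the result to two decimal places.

0.95

μ = (8.7 + 6.2 + 12.9 + 1.8 − 2.5 + 3.9) / 6 = 5.1667%
Σ(r − μ)² = (8.7 − 5.1667)² + (6.2 − 5.1667)² + (12.9 − 5.1667)² + … = 145.0733
σ = √[145.0733 / 5] = 5.3865%
Sharpe = (μ − rf) / σ = (5.1667 − 0.07) / 5.3865 = 5.0967 / 5.3865 = 0.9462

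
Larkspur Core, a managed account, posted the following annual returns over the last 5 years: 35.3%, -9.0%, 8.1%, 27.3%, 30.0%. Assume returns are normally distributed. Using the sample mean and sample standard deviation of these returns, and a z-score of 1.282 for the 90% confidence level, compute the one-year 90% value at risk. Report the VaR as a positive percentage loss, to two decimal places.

5.27

μ = (35.3 − 9 + 8.1 + 27.3 + 30) / 5 = 91.70 / 5 = 18.3400%
Σ(r − μ)² = 1356.2120; sample σ = √(1356.2120/4) = 18.4134%
VaR = −(μ − z·σ) = −(18.3400 − 1.282 × 18.4134) = −(-5.2660) = 5.2660%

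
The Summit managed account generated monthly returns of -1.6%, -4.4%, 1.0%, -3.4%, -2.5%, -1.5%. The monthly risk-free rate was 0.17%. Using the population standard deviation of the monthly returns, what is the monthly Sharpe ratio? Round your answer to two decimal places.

r̄ = (-1.6 − 4.4 + 1 − 3.4 − 2.5 − 1.5) / 6 = -2.0667%
Σ(r − r̄)² = (-1.6 − (-2.0667))² + (-4.4 − (-2.0667))² + … = 17.3533
population σ = √(17.3533 / 6) = √2.8922 = 1.7006%
Sharpe = (r̄ − rf) / σ = (-2.0667 − 0.17) / 1.7006 = -2.2367 / 1.7006 = -1.3152

-1.32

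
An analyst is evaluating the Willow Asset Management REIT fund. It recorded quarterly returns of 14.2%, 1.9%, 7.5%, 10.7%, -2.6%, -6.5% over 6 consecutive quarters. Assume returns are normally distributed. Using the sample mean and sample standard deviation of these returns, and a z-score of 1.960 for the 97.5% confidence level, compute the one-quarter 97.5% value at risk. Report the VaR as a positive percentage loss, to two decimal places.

μ = (14.2 + 1.9 + 7.5 + 10.7 − 2.6 − 6.5) / 6 = 25.20 / 6 = 4.2000%
Σ(r − μ)² = 319.1600; sample σ = √(319.1600/5) = 7.9895%
VaR = −(μ − z·σ) = −(4.2000 − 1.960 × 7.9895) = −(-11.4594) = 11.4594%

11.46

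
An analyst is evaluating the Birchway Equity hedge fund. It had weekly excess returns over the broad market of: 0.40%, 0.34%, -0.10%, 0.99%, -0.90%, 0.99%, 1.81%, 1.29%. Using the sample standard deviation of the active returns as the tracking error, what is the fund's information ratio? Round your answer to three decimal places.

0.706

Mean return r̄ = 4.820 / 8 = 0.6025%
Σ(r − r̄)² = (0.4 − 0.6025)² + (0.34 − 0.6025)² + … = 5.0920
σ = √[5.0920 / 7] = 0.8529%
IR = r̄ / tracking error = 0.6025 / 0.8529 = 0.7064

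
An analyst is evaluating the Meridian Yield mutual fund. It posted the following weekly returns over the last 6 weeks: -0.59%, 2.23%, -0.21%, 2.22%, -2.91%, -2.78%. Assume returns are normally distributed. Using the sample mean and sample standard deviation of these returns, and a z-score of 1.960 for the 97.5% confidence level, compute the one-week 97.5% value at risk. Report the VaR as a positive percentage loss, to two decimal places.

r̄ = (-0.59 + 2.23 − 0.21 + 2.22 − 2.91 − 2.78) / 6 = -2.040 / 6 = -0.3400%
Σ(r − r̄)² = 25.7964; sample σ = √(25.7964/5) = 2.2714%
VaR = −(r̄ − z·σ) = −(-0.3400 − 1.960 × 2.2714) = −(-4.7919) = 4.7919%

4.79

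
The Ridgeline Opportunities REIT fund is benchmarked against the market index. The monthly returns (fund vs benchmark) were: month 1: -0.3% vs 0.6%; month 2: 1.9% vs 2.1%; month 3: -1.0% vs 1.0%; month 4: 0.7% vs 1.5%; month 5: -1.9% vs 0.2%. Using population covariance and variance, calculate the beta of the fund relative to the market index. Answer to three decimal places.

1.853

r̄p = -0.1200%,  r̄m = 1.0800%
Cov = Σ(rp − r̄p)(rm − r̄m) / 5 = 0.8256
Var(rm) = Σ(rm − r̄m)² / 5 = 0.4456
β = Cov / Var = 0.8256 / 0.4456 = 1.8528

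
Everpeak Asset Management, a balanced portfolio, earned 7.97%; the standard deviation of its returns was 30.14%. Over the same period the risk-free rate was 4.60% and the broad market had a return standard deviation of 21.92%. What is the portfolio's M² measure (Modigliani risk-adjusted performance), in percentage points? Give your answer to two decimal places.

Sharpe = (Rp − Rf) / σp = (7.97% − 4.60%) / 30.14% = 0.1118
M² = Rf + Sharpe × σm = 4.60% + 0.1118 × 21.92% = 7.0507%

7.05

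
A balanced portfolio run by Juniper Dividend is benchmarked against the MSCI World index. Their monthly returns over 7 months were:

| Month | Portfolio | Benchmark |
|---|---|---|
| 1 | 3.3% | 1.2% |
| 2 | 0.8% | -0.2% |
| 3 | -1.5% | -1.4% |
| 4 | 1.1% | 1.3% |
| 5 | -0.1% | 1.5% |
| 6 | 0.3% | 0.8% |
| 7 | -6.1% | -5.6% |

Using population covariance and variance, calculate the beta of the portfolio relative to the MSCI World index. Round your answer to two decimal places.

1.06

r̄p = -0.3143%,  r̄m = -0.3429%
Cov = Σ(rp − r̄p)(rm − r̄m) / 7 = 5.8322
Var(rm) = Σ(rm − r̄m)² / 7 = 5.5082
β = Cov / Var = 5.8322 / 5.5082 = 1.0588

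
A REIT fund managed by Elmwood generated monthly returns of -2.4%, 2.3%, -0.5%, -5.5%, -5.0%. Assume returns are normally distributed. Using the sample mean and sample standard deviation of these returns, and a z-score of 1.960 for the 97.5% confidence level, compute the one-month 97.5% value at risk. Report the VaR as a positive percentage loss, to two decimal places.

μ = (-2.4 + 2.3 − 0.5 − 5.5 − 5) / 5 = -2.2200%
Σ(r − μ)² = 41.9080; sample σ = √(41.9080/4) = 3.2368%
VaR = −(μ − z·σ) = −(-2.2200 − 1.960 × 3.2368) = −(-8.5641) = 8.5641%

8.56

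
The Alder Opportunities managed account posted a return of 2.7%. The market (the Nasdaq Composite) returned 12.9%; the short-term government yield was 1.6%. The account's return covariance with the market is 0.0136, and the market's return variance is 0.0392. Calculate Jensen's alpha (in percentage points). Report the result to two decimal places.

β = Cov / Var = 0.0136 / 0.0392 = 0.3469
E[R] = Rf + β(Rm − Rf) = 1.6% + 0.3469 × (12.9% − 1.6%) = 5.5200%
α = Rp − E[R] = 2.7% − 5.5200% = -2.8200

-2.82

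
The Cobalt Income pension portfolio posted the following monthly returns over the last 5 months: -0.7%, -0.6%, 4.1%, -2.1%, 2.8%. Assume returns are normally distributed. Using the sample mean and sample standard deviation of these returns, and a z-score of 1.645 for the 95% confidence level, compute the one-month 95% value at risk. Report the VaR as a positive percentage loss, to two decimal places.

Mean return r̄ = 3.50 / 5 = 0.7000%
Σ(r − r̄)² = 27.4600; sample σ = √(27.4600/4) = 2.6201%
VaR = −(r̄ − z·σ) = −(0.7000 − 1.645 × 2.6201) = −(-3.6101) = 3.6101%

3.61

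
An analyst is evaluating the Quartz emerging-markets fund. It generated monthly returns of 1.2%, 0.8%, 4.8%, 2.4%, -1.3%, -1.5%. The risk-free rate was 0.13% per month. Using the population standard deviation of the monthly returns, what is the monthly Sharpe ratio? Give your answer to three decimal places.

0.434

Mean return r̄ = 6.40 / 6 = 1.0667%
Population σ = √[Σ(r − r̄)² / 6] = √[27.9933 / 6] = √4.6656 = 2.1600%
Sharpe = (r̄ − rf) / σ = (1.0667 − 0.13) / 2.1600 = 0.9367 / 2.1600 = 0.4337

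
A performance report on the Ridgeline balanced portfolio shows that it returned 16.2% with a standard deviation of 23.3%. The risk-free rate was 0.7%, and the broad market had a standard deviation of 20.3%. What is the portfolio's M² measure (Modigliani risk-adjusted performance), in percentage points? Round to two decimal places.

14.20

Sharpe = (Rp − Rf) / σp = (16.2% − 0.7%) / 23.3% = 0.6652
M² = Rf + Sharpe × σm = 0.7% + 0.6652 × 20.3% = 14.2036%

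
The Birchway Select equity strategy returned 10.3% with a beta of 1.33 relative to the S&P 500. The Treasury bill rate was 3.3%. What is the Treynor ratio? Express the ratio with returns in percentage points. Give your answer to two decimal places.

Treynor = (Rp − Rf) / β = (10.3% − 3.3%) / 1.33 = 7.00 / 1.33 = 5.2632

5.26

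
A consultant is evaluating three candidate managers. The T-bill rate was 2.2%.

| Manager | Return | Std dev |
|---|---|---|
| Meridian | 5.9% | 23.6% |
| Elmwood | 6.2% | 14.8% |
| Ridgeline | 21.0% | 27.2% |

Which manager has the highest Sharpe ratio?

Meridian: Sharpe ratio = (5.9% − 2.2%) / 23.6% = 0.157
Elmwood: Sharpe ratio = (6.2% − 2.2%) / 14.8% = 0.270
Ridgeline: Sharpe ratio = (21.0% − 2.2%) / 27.2% = 0.691
Highest: Ridgeline (0.691).

Ridgeline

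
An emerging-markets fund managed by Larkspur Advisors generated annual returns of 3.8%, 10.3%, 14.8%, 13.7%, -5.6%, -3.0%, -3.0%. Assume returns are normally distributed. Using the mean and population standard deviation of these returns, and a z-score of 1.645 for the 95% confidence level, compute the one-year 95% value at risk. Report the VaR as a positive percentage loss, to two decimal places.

Mean return r̄ = 31.00 / 7 = 4.4286%
Σ(r − r̄)² = 439.3343; population σ = √(439.3343/7) = 7.9222%
VaR = −(r̄ − z·σ) = −(4.4286 − 1.645 × 7.9222) = −(-8.6034) = 8.6034%

8.60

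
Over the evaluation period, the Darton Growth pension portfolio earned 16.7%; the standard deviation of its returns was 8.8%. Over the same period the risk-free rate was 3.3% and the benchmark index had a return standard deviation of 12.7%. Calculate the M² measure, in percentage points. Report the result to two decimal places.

22.64

Sharpe = (Rp − Rf) / σp = (16.7% − 3.3%) / 8.8% = 1.5227
M² = Rf + Sharpe × σm = 3.3% + 1.5227 × 12.7% = 22.6383%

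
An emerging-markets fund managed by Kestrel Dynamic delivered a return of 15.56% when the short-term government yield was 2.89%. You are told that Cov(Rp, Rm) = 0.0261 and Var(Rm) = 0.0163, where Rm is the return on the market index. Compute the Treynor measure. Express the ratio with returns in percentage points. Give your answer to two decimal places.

β = Cov / Var = 0.0261 / 0.0163 = 1.6012
Treynor = (Rp − Rf) / β = (15.56% − 2.89%) / 1.6012 = 12.67 / 1.6012 = 7.9128

7.91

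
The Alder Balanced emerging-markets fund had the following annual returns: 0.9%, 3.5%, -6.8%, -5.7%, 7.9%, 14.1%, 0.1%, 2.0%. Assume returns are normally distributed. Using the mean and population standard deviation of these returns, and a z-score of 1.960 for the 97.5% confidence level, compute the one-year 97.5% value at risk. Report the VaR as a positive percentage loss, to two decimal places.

μ = (0.9 + 3.5 − 6.8 − 5.7 + 7.9 + 14.1 + 0.1 + 2) / 8 = 2.0000%
Population σ = √[Σ(r − μ)² / 8] = √[325.0200 / 8] = √40.6275 = 6.3740%
VaR = −(μ − z·σ) = −(2.0000 − 1.960 × 6.3740) = −(-10.4930) = 10.4930%

10.49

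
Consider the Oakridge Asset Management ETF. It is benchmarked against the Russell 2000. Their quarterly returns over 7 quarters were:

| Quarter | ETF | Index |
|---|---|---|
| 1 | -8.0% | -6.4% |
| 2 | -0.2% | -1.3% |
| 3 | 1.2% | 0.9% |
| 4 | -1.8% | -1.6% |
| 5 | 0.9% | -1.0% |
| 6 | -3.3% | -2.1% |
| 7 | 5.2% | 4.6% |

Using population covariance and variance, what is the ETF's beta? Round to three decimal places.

r̄p = -0.8571%,  r̄m = -0.9857%
Cov = Σ(rp − r̄p)(rm − r̄m) / 7 = 11.3508
Var(rm) = Σ(rm − r̄m)² / 7 = 9.3984
β = Cov / Var = 11.3508 / 9.3984 = 1.2077

1.208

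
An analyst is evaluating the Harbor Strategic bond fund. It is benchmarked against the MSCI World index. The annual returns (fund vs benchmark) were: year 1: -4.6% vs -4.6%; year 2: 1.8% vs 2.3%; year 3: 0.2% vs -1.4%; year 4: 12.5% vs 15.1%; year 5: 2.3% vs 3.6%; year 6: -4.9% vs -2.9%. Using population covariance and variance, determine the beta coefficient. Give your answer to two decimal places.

0.87

r̄p = 1.2167%,  r̄m = 2.0167%
Cov = Σ(rp − r̄p)(rm − r̄m) / 6 = 36.9231
Var(rm) = Σ(rm − r̄m)² / 6 = 42.2314
β = Cov / Var = 36.9231 / 42.2314 = 0.8743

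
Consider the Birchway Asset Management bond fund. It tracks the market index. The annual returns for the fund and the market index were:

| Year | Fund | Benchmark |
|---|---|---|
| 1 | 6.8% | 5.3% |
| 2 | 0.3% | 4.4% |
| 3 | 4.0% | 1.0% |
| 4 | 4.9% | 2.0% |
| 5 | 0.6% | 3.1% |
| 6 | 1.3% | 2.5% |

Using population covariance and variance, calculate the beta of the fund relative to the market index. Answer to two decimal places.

0.13

r̄p = 2.9833%,  r̄m = 3.0500%
Cov = Σ(rp − r̄p)(rm − r̄m) / 6 = 0.2792
Var(rm) = Σ(rm − r̄m)² / 6 = 2.0825
β = Cov / Var = 0.2792 / 2.0825 = 0.1341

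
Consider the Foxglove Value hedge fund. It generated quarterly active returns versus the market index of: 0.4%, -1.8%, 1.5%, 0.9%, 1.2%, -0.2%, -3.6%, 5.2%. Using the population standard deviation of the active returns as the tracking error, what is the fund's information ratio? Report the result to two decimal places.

μ = (0.4 − 1.8 + 1.5 + 0.9 + 1.2 − 0.2 − 3.6 + 5.2) / 8 = 0.4500%
Population std dev = √[46.3200 / 8] = 2.4062%
IR = μ / tracking error = 0.4500 / 2.4062 = 0.1870

0.19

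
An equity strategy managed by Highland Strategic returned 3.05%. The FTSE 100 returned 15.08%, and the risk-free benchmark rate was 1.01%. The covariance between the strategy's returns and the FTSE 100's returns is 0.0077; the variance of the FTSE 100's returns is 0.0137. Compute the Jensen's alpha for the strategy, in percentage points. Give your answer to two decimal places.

-5.87

β = Cov / Var = 0.0077 / 0.0137 = 0.5620
E[R] = Rf + β(Rm − Rf) = 1.01% + 0.5620 × (15.08% − 1.01%) = 8.9173%
α = Rp − E[R] = 3.05% − 8.9173% = -5.8673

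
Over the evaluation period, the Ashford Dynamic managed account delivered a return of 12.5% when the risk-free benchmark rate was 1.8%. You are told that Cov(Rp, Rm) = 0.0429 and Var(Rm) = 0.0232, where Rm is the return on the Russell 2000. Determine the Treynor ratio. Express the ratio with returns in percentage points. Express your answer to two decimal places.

β = Cov / Var = 0.0429 / 0.0232 = 1.8491
Treynor = (Rp − Rf) / β = (12.5% − 1.8%) / 1.8491 = 10.70 / 1.8491 = 5.7866

5.79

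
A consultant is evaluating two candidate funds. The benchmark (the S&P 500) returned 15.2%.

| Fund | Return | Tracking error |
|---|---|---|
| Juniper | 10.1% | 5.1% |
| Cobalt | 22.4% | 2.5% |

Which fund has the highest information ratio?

Cobalt

Juniper: IR = (10.1% − 15.2%) / 5.1% = -1.000
Cobalt: IR = (22.4% − 15.2%) / 2.5% = 2.880
Highest: Cobalt (2.880).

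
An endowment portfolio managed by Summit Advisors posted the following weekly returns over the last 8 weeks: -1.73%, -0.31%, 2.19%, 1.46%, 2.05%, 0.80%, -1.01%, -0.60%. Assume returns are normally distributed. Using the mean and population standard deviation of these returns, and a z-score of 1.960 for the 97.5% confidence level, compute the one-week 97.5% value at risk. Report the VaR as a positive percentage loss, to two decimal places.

2.35

μ = (-1.73 − 0.31 + 2.19 + 1.46 + 2.05 + 0.8 − 1.01 − 0.6) / 8 = 0.3563%
Population σ = √[Σ(r − μ)² / 8] = √[15.2240 / 8] = √1.9030 = 1.3795%
VaR = −(μ − z·σ) = −(0.3563 − 1.960 × 1.3795) = −(-2.3475) = 2.3475%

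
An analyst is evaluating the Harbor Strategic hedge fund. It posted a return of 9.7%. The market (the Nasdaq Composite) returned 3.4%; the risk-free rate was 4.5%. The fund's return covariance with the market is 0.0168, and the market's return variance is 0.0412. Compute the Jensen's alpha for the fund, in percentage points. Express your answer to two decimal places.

β = Cov / Var = 0.0168 / 0.0412 = 0.4078
E[R] = Rf + β(Rm − Rf) = 4.5% + 0.4078 × (3.4% − 4.5%) = 4.0514%
α = Rp − E[R] = 9.7% − 4.0514% = 5.6486

5.65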